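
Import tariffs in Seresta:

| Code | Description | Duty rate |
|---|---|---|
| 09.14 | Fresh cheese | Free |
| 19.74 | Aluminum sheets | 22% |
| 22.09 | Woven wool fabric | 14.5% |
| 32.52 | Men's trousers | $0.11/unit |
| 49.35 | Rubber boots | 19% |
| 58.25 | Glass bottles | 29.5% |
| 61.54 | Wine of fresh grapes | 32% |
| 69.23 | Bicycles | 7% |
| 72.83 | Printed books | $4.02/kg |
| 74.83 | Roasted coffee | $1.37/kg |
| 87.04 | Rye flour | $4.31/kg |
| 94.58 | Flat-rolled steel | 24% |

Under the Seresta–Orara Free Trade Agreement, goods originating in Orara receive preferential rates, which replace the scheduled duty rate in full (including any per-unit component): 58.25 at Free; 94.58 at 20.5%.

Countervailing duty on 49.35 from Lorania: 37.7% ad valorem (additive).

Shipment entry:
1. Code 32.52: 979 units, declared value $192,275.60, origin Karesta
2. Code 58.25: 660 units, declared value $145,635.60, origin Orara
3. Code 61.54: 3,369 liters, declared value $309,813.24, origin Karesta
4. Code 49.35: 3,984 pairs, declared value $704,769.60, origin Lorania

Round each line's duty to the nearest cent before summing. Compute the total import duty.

Line 1 (32.52, Karesta, 979 units, $192,275.60):
Base rate for 32.52 is $0.11/unit.
Duty = 979 × $0.11 = $107.69.
Line 2 (58.25, Orara, 660 units, $145,635.60):
Base rate for 58.25 is 29.5%.
Origin Orara qualifies under the Seresta–Orara agreement and 58.25 is covered: preferential rate Free applies instead.
Duty = $145,635.60 × 0% = $0.00.
Line 3 (61.54, Karesta, 3,369 liters, $309,813.24):
Base rate for 61.54 is 32%.
Duty = $309,813.24 × 32% = $99,140.24.
Line 4 (49.35, Lorania, 3,984 pairs, $704,769.60):
Base rate for 49.35 is 19%.
Additional duty on 49.35 from Lorania: +37.7%. Applied ad valorem rate: 19% + 37.7% = 56.7%.
Duty = $704,769.60 × 56.7% = $399,604.36.
Total = $107.69 + $0.00 + $99,140.24 + $399,604.36 = $498,852.29.

$498,852.29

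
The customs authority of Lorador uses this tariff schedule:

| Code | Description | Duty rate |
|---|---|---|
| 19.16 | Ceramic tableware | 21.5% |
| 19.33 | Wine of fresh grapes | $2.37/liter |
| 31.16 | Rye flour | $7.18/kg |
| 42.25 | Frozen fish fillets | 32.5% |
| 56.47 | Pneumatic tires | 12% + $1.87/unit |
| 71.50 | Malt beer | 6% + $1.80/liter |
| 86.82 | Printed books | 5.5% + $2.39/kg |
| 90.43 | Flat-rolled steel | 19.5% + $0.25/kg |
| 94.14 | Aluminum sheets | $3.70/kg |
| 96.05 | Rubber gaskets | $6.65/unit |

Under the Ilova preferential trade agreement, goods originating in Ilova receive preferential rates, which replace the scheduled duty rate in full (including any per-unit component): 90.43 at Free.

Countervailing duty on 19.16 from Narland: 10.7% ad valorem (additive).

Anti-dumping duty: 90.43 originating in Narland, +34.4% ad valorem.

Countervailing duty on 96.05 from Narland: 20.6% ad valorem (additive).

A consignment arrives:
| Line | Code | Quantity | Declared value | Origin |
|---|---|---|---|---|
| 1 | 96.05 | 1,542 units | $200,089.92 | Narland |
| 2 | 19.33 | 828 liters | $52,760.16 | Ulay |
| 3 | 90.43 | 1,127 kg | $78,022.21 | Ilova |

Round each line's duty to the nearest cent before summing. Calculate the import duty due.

Line 1 (96.05, Narland, 1,542 units, $200,089.92):
Base rate for 96.05 is $6.65/unit.
Additional duty on 96.05 from Narland: +20.6% ad valorem. Applied ad valorem rate = 20.6%.
Duty = $200,089.92 × 20.6% + 1,542 × $6.65 = $51,472.82.
Line 2 (19.33, Ulay, 828 liters, $52,760.16):
Base rate for 19.33 is $2.37/liter.
Duty = 828 × $2.37 = $1,962.36.
Line 3 (90.43, Ilova, 1,127 kg, $78,022.21):
Base rate for 90.43 is 19.5% + $0.25/kg.
Origin Ilova qualifies under the Lorador–Ilova agreement and 90.43 is covered: preferential rate Free applies instead.
The additional-duty order on 90.43 targets Narland, not Ilova; it does not apply.
Duty = $78,022.21 × 0% = $0.00.
Total = $51,472.82 + $1,962.36 + $0.00 = $53,435.18.

$53,435.18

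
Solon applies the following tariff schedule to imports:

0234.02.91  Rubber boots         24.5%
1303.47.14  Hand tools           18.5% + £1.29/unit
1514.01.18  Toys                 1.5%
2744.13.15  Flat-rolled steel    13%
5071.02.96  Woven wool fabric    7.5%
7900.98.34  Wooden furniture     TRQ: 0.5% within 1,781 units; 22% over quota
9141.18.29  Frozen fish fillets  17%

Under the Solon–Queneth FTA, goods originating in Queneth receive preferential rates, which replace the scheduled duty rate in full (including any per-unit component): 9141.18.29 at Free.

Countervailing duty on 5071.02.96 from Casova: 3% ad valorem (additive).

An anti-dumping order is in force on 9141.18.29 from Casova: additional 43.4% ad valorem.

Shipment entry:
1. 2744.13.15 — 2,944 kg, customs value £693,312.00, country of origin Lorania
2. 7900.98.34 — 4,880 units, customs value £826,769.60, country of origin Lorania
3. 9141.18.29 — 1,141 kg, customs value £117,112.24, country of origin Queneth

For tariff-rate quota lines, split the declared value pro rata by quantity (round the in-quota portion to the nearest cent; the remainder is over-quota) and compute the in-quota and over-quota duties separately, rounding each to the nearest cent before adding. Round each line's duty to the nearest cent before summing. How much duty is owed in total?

£207,146.42

Line 1 (2744.13.15, Lorania, 2,944 kg, £693,312.00):
Base rate for 2744.13.15 is 13%.
Duty = £693,312.00 × 13% = £90,130.56.
Line 2 (7900.98.34, Lorania, 4,880 units, £826,769.60):
Code 7900.98.34 is under a tariff-rate quota (threshold 1,781 units). In-quota: 1,781 units at 0.5%; over-quota: 3,099 units at 22%.
Pro-rata value split: in-quota = £826,769.60 × 1,781/4,880 = £301,737.02; over-quota = £826,769.60 − £301,737.02 = £525,032.58.
In-quota duty = £301,737.02 × 0.5% = £1,508.69. Over-quota duty = £525,032.58 × 22% = £115,507.17.
Line duty = £1,508.69 + £115,507.17 = £117,015.86.
Line 3 (9141.18.29, Queneth, 1,141 kg, £117,112.24):
Base rate for 9141.18.29 is 17%.
Origin Queneth qualifies under the Solon–Queneth agreement and 9141.18.29 is covered: preferential rate Free applies instead.
The additional-duty order on 9141.18.29 targets Casova, not Queneth; it does not apply.
Duty = £117,112.24 × 0% = £0.00.
Total = £90,130.56 + £117,015.86 + £0.00 = £207,146.42.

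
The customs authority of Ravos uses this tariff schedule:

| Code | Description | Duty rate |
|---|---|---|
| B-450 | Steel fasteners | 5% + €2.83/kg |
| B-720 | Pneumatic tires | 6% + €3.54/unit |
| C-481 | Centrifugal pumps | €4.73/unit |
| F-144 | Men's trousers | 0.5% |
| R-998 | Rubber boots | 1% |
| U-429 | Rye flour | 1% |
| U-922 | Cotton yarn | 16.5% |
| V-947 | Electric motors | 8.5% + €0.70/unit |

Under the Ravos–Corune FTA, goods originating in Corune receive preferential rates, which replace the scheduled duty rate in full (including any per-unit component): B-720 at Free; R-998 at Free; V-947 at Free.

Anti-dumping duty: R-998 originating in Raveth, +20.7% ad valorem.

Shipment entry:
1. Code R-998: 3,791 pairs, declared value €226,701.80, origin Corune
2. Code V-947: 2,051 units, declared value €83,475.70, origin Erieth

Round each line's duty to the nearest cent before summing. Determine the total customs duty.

Line 1 (R-998, Corune, 3,791 pairs, €226,701.80):
Base rate for R-998 is 1%.
Origin Corune qualifies under the Ravos–Corune agreement and R-998 is covered: preferential rate Free applies instead.
The additional-duty order on R-998 targets Raveth, not Corune; it does not apply.
Duty = €226,701.80 × 0% = €0.00.
Line 2 (V-947, Erieth, 2,051 units, €83,475.70):
Base rate for V-947 is 8.5% + €0.70/unit.
V-947 has an FTA preferential rate, but origin Erieth is not Corune; base rate stands.
Duty = €83,475.70 × 8.5% + 2,051 × €0.70 = €8,531.13.
Total = €0.00 + €8,531.13 = €8,531.13.

€8,531.13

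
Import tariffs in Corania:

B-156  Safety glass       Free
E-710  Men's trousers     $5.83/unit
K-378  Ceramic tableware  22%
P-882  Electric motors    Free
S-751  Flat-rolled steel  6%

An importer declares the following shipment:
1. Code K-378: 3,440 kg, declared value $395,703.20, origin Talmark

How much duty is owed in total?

Line 1 (K-378, Talmark, 3,440 kg, $395,703.20):
Base rate for K-378 is 22%.
Duty = $395,703.20 × 22% = $87,054.70.

$87,054.70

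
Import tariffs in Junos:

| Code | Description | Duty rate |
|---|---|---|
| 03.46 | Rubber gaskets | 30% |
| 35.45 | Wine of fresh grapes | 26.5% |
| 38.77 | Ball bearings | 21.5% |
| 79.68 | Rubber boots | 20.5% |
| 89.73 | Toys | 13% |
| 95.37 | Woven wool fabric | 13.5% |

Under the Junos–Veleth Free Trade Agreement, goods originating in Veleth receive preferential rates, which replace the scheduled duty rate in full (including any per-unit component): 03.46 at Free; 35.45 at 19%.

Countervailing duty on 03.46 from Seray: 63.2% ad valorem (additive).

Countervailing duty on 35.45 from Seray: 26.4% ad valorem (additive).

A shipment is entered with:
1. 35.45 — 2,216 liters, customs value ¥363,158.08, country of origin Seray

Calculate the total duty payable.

¥192,110.62

Line 1 (35.45, Seray, 2,216 liters, ¥363,158.08):
Base rate for 35.45 is 26.5%.
35.45 has an FTA preferential rate, but origin Seray is not Veleth; base rate stands.
Additional duty on 35.45 from Seray: +26.4%. Applied ad valorem rate: 26.5% + 26.4% = 52.9%.
Duty = ¥363,158.08 × 52.9% = ¥192,110.62.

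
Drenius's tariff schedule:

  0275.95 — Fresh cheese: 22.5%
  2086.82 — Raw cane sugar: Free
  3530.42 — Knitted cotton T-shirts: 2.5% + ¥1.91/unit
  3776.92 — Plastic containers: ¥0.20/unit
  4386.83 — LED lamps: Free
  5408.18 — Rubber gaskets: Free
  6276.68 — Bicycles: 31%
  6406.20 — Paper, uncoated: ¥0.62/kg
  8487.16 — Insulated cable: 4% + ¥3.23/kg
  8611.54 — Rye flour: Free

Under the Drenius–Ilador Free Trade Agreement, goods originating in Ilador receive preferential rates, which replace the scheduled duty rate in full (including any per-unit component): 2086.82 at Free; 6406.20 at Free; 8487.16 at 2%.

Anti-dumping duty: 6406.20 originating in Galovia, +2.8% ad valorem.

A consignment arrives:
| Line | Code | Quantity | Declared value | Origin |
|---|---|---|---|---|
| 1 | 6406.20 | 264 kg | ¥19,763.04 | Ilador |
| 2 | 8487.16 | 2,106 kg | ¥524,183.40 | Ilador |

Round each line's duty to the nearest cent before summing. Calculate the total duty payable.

Line 1 (6406.20, Ilador, 264 kg, ¥19,763.04):
Base rate for 6406.20 is ¥0.62/kg.
Origin Ilador qualifies under the Drenius–Ilador agreement and 6406.20 is covered: preferential rate Free applies instead.
The additional-duty order on 6406.20 targets Galovia, not Ilador; it does not apply.
Duty = ¥19,763.04 × 0% = ¥0.00.
Line 2 (8487.16, Ilador, 2,106 kg, ¥524,183.40):
Base rate for 8487.16 is 4% + ¥3.23/kg.
Origin Ilador qualifies under the Drenius–Ilador agreement and 8487.16 is covered: preferential rate 2% applies instead.
Duty = ¥524,183.40 × 2% = ¥10,483.67.
Total = ¥0.00 + ¥10,483.67 = ¥10,483.67.

¥10,483.67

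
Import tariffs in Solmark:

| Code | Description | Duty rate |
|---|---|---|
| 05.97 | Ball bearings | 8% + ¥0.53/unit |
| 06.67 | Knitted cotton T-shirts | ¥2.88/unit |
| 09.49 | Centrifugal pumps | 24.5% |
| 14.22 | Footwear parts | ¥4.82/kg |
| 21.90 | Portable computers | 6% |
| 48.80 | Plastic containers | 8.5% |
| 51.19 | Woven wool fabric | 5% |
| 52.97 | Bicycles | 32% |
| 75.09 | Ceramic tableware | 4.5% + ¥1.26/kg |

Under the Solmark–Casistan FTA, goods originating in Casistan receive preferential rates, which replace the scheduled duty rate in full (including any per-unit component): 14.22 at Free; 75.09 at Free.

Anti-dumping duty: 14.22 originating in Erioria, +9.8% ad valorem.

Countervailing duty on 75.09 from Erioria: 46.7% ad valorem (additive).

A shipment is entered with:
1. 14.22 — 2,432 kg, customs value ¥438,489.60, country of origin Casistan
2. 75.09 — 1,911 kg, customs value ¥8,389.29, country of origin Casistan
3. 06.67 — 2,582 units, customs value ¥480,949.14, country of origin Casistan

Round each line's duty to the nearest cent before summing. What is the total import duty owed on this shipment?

¥7,436.16

Line 1 (14.22, Casistan, 2,432 kg, ¥438,489.60):
Base rate for 14.22 is ¥4.82/kg.
Origin Casistan qualifies under the Solmark–Casistan agreement and 14.22 is covered: preferential rate Free applies instead.
The additional-duty order on 14.22 targets Erioria, not Casistan; it does not apply.
Duty = ¥438,489.60 × 0% = ¥0.00.
Line 2 (75.09, Casistan, 1,911 kg, ¥8,389.29):
Base rate for 75.09 is 4.5% + ¥1.26/kg.
Origin Casistan qualifies under the Solmark–Casistan agreement and 75.09 is covered: preferential rate Free applies instead.
The additional-duty order on 75.09 targets Erioria, not Casistan; it does not apply.
Duty = ¥8,389.29 × 0% = ¥0.00.
Line 3 (06.67, Casistan, 2,582 units, ¥480,949.14):
Base rate for 06.67 is ¥2.88/unit.
Origin Casistan is the FTA partner but 06.67 is not on the preference list; base rate stands.
Duty = 2,582 × ¥2.88 = ¥7,436.16.
Total = ¥0.00 + ¥0.00 + ¥7,436.16 = ¥7,436.16.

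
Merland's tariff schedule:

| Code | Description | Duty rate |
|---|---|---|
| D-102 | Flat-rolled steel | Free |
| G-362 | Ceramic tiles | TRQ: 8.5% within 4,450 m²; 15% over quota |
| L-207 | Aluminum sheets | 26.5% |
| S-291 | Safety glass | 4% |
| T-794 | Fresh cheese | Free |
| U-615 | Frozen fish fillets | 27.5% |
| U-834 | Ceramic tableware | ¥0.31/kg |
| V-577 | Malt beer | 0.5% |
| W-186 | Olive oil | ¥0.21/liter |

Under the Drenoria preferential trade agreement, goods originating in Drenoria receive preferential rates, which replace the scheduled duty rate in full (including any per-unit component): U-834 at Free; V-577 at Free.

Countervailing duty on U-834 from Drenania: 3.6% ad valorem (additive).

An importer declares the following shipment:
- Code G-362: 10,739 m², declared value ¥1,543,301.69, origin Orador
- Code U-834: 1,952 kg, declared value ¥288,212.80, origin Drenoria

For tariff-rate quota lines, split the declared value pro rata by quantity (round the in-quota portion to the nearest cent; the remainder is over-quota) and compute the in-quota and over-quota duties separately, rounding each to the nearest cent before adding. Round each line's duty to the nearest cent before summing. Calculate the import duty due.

Line 1 (G-362, Orador, 10,739 m², ¥1,543,301.69):
Code G-362 is under a tariff-rate quota (threshold 4,450 m²). In-quota: 4,450 m² at 8.5%; over-quota: 6,289 m² at 15%.
Pro-rata value split: in-quota = ¥1,543,301.69 × 4,450/10,739 = ¥639,509.50; over-quota = ¥1,543,301.69 − ¥639,509.50 = ¥903,792.19.
In-quota duty = ¥639,509.50 × 8.5% = ¥54,358.31. Over-quota duty = ¥903,792.19 × 15% = ¥135,568.83.
Line duty = ¥54,358.31 + ¥135,568.83 = ¥189,927.14.
Line 2 (U-834, Drenoria, 1,952 kg, ¥288,212.80):
Base rate for U-834 is ¥0.31/kg.
Origin Drenoria qualifies under the Merland–Drenoria agreement and U-834 is covered: preferential rate Free applies instead.
The additional-duty order on U-834 targets Drenania, not Drenoria; it does not apply.
Duty = ¥288,212.80 × 0% = ¥0.00.
Total = ¥189,927.14 + ¥0.00 = ¥189,927.14.

¥189,927.14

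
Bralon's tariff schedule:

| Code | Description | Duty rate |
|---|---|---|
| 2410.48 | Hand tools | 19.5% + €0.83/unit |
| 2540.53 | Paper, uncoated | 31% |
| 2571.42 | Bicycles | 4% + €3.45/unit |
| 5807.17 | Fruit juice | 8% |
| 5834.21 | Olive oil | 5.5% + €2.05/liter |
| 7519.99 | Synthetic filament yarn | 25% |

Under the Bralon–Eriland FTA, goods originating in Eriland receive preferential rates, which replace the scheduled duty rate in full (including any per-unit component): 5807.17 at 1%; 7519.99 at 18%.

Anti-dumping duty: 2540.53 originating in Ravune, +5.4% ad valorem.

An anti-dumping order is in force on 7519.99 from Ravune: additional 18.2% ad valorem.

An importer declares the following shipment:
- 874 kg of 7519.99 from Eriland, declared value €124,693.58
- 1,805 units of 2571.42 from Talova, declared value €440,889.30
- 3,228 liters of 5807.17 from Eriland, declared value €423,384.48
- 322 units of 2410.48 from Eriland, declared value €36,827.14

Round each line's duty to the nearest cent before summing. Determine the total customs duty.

€57,990.05

Line 1 (7519.99, Eriland, 874 kg, €124,693.58):
Base rate for 7519.99 is 25%.
Origin Eriland qualifies under the Bralon–Eriland agreement and 7519.99 is covered: preferential rate 18% applies instead.
The additional-duty order on 7519.99 targets Ravune, not Eriland; it does not apply.
Duty = €124,693.58 × 18% = €22,444.84.
Line 2 (2571.42, Talova, 1,805 units, €440,889.30):
Base rate for 2571.42 is 4% + €3.45/unit.
Duty = €440,889.30 × 4% + 1,805 × €3.45 = €23,862.82.
Line 3 (5807.17, Eriland, 3,228 liters, €423,384.48):
Base rate for 5807.17 is 8%.
Origin Eriland qualifies under the Bralon–Eriland agreement and 5807.17 is covered: preferential rate 1% applies instead.
Duty = €423,384.48 × 1% = €4,233.84.
Line 4 (2410.48, Eriland, 322 units, €36,827.14):
Base rate for 2410.48 is 19.5% + €0.83/unit.
Origin Eriland is the FTA partner but 2410.48 is not on the preference list; base rate stands.
Duty = €36,827.14 × 19.5% + 322 × €0.83 = €7,448.55.
Total = €22,444.84 + €23,862.82 + €4,233.84 + €7,448.55 = €57,990.05.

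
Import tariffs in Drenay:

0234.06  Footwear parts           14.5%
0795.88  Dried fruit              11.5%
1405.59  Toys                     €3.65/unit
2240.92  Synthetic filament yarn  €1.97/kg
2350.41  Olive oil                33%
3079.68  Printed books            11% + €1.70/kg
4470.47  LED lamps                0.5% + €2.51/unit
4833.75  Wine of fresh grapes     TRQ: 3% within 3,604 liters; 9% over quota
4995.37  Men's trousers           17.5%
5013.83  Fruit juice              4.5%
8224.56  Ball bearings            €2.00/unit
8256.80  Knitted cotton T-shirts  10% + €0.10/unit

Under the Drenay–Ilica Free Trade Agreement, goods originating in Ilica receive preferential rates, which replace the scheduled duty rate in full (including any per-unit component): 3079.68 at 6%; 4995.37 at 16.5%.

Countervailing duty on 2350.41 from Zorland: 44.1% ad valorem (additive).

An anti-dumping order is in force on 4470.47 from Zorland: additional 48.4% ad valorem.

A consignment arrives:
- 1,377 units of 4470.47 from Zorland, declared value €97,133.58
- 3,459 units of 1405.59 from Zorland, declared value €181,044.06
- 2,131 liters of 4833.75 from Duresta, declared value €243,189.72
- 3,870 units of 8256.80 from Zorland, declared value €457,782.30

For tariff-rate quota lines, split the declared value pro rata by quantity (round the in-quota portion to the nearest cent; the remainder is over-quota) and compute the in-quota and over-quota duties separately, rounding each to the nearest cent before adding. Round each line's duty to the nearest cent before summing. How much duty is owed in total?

€117,040.86

Line 1 (4470.47, Zorland, 1,377 units, €97,133.58):
Base rate for 4470.47 is 0.5% + €2.51/unit.
Additional duty on 4470.47 from Zorland: +48.4%. Applied ad valorem rate: 0.5% + 48.4% = 48.9%.
Duty = €97,133.58 × 48.9% + 1,377 × €2.51 = €50,954.59.
Line 2 (1405.59, Zorland, 3,459 units, €181,044.06):
Base rate for 1405.59 is €3.65/unit.
Duty = 3,459 × €3.65 = €12,625.35.
Line 3 (4833.75, Duresta, 2,131 liters, €243,189.72):
Code 4833.75 is under a tariff-rate quota (threshold 3,604 liters). Quantity 2,131 liters is within the quota, so the in-quota rate 3% applies to the full value.
Duty = €243,189.72 × 3% = €7,295.69.
Line 4 (8256.80, Zorland, 3,870 units, €457,782.30):
Base rate for 8256.80 is 10% + €0.10/unit.
Duty = €457,782.30 × 10% + 3,870 × €0.10 = €46,165.23.
Total = €50,954.59 + €12,625.35 + €7,295.69 + €46,165.23 = €117,040.86.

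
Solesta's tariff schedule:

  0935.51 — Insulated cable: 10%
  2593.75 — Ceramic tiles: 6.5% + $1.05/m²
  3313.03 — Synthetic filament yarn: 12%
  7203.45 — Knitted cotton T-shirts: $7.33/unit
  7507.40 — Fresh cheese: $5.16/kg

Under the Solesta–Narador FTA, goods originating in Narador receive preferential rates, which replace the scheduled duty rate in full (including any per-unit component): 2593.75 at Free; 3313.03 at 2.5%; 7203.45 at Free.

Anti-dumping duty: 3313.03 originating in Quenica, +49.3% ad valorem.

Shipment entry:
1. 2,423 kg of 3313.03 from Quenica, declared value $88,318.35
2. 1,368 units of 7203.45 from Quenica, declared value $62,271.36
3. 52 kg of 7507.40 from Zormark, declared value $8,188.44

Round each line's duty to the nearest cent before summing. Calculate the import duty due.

$64,434.91

Line 1 (3313.03, Quenica, 2,423 kg, $88,318.35):
Base rate for 3313.03 is 12%.
3313.03 has an FTA preferential rate, but origin Quenica is not Narador; base rate stands.
Additional duty on 3313.03 from Quenica: +49.3%. Applied ad valorem rate: 12% + 49.3% = 61.3%.
Duty = $88,318.35 × 61.3% = $54,139.15.
Line 2 (7203.45, Quenica, 1,368 units, $62,271.36):
Base rate for 7203.45 is $7.33/unit.
7203.45 has an FTA preferential rate, but origin Quenica is not Narador; base rate stands.
Duty = 1,368 × $7.33 = $10,027.44.
Line 3 (7507.40, Zormark, 52 kg, $8,188.44):
Base rate for 7507.40 is $5.16/kg.
Duty = 52 × $5.16 = $268.32.
Total = $54,139.15 + $10,027.44 + $268.32 = $64,434.91.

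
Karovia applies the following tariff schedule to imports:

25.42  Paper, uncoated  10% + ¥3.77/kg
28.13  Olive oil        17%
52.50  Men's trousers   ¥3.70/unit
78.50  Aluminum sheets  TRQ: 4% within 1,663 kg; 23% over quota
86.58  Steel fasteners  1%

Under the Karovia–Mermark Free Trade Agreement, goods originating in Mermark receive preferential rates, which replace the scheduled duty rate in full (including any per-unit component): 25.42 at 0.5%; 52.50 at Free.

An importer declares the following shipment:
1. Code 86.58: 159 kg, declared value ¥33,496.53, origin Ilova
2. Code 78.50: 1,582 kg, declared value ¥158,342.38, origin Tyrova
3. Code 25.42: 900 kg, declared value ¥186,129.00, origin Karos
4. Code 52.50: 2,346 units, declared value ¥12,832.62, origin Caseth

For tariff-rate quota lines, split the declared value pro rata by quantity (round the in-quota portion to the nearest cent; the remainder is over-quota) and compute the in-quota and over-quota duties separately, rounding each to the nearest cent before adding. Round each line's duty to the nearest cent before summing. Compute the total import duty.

¥37,354.77

Line 1 (86.58, Ilova, 159 kg, ¥33,496.53):
Base rate for 86.58 is 1%.
Duty = ¥33,496.53 × 1% = ¥334.97.
Line 2 (78.50, Tyrova, 1,582 kg, ¥158,342.38):
Code 78.50 is under a tariff-rate quota (threshold 1,663 kg). Quantity 1,582 kg is within the quota, so the in-quota rate 4% applies to the full value.
Duty = ¥158,342.38 × 4% = ¥6,333.70.
Line 3 (25.42, Karos, 900 kg, ¥186,129.00):
Base rate for 25.42 is 10% + ¥3.77/kg.
25.42 has an FTA preferential rate, but origin Karos is not Mermark; base rate stands.
Duty = ¥186,129.00 × 10% + 900 × ¥3.77 = ¥22,005.90.
Line 4 (52.50, Caseth, 2,346 units, ¥12,832.62):
Base rate for 52.50 is ¥3.70/unit.
52.50 has an FTA preferential rate, but origin Caseth is not Mermark; base rate stands.
Duty = 2,346 × ¥3.70 = ¥8,680.20.
Total = ¥334.97 + ¥6,333.70 + ¥22,005.90 + ¥8,680.20 = ¥37,354.77.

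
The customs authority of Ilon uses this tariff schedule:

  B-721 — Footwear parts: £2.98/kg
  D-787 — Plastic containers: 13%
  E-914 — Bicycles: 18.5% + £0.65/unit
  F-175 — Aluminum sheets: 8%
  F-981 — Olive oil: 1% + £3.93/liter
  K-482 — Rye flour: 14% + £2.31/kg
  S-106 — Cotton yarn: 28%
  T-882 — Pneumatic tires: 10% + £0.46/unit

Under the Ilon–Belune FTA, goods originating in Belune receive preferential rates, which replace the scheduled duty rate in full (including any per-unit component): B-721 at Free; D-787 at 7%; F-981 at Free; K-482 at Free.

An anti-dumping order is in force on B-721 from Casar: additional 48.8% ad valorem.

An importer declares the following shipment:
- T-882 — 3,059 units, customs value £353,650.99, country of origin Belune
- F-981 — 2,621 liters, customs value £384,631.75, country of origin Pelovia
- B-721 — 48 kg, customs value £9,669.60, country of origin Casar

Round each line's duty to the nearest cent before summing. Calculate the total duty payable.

Line 1 (T-882, Belune, 3,059 units, £353,650.99):
Base rate for T-882 is 10% + £0.46/unit.
Origin Belune is the FTA partner but T-882 is not on the preference list; base rate stands.
Duty = £353,650.99 × 10% + 3,059 × £0.46 = £36,772.24.
Line 2 (F-981, Pelovia, 2,621 liters, £384,631.75):
Base rate for F-981 is 1% + £3.93/liter.
F-981 has an FTA preferential rate, but origin Pelovia is not Belune; base rate stands.
Duty = £384,631.75 × 1% + 2,621 × £3.93 = £14,146.85.
Line 3 (B-721, Casar, 48 kg, £9,669.60):
Base rate for B-721 is £2.98/kg.
B-721 has an FTA preferential rate, but origin Casar is not Belune; base rate stands.
Additional duty on B-721 from Casar: +48.8% ad valorem. Applied ad valorem rate = 48.8%.
Duty = £9,669.60 × 48.8% + 48 × £2.98 = £4,861.80.
Total = £36,772.24 + £14,146.85 + £4,861.80 = £55,780.89.

£55,780.89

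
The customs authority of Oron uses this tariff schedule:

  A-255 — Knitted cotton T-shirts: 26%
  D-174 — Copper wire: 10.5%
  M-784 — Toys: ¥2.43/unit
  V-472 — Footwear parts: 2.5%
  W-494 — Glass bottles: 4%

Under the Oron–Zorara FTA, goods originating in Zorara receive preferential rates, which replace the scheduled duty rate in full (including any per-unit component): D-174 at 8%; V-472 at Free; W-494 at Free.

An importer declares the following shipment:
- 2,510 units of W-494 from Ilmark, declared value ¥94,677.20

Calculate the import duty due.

¥3,787.09

Line 1 (W-494, Ilmark, 2,510 units, ¥94,677.20):
Base rate for W-494 is 4%.
W-494 has an FTA preferential rate, but origin Ilmark is not Zorara; base rate stands.
Duty = ¥94,677.20 × 4% = ¥3,787.09.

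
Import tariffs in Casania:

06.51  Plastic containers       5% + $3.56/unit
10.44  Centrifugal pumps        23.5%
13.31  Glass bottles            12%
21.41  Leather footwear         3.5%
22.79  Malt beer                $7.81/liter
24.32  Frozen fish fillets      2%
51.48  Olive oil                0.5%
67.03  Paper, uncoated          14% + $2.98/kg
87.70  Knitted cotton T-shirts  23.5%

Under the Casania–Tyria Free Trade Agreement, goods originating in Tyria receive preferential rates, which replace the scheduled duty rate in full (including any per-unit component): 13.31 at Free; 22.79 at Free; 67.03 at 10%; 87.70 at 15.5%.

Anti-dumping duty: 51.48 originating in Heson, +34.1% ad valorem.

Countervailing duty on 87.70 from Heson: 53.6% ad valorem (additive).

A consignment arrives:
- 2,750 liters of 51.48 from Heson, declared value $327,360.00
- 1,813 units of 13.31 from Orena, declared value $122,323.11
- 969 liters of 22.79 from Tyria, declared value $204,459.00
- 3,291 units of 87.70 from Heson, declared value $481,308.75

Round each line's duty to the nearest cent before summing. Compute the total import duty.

$499,034.38

Line 1 (51.48, Heson, 2,750 liters, $327,360.00):
Base rate for 51.48 is 0.5%.
Additional duty on 51.48 from Heson: +34.1%. Applied ad valorem rate: 0.5% + 34.1% = 34.6%.
Duty = $327,360.00 × 34.6% = $113,266.56.
Line 2 (13.31, Orena, 1,813 units, $122,323.11):
Base rate for 13.31 is 12%.
13.31 has an FTA preferential rate, but origin Orena is not Tyria; base rate stands.
Duty = $122,323.11 × 12% = $14,678.77.
Line 3 (22.79, Tyria, 969 liters, $204,459.00):
Base rate for 22.79 is $7.81/liter.
Origin Tyria qualifies under the Casania–Tyria agreement and 22.79 is covered: preferential rate Free applies instead.
Duty = $204,459.00 × 0% = $0.00.
Line 4 (87.70, Heson, 3,291 units, $481,308.75):
Base rate for 87.70 is 23.5%.
87.70 has an FTA preferential rate, but origin Heson is not Tyria; base rate stands.
Additional duty on 87.70 from Heson: +53.6%. Applied ad valorem rate: 23.5% + 53.6% = 77.1%.
Duty = $481,308.75 × 77.1% = $371,089.05.
Total = $113,266.56 + $14,678.77 + $0.00 + $371,089.05 = $499,034.38.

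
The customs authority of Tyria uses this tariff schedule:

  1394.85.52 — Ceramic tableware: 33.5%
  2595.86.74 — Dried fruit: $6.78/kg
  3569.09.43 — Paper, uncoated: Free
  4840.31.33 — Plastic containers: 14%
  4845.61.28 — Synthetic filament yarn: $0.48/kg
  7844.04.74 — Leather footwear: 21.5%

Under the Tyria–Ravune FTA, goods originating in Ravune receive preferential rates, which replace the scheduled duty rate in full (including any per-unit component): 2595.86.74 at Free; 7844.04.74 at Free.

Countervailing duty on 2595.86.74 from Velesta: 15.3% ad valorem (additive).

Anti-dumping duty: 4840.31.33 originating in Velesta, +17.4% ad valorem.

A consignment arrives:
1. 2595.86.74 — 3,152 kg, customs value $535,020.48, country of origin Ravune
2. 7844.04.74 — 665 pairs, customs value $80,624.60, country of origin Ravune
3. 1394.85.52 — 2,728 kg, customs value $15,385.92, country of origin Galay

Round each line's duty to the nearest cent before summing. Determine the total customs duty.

$5,154.28

Line 1 (2595.86.74, Ravune, 3,152 kg, $535,020.48):
Base rate for 2595.86.74 is $6.78/kg.
Origin Ravune qualifies under the Tyria–Ravune agreement and 2595.86.74 is covered: preferential rate Free applies instead.
The additional-duty order on 2595.86.74 targets Velesta, not Ravune; it does not apply.
Duty = $535,020.48 × 0% = $0.00.
Line 2 (7844.04.74, Ravune, 665 pairs, $80,624.60):
Base rate for 7844.04.74 is 21.5%.
Origin Ravune qualifies under the Tyria–Ravune agreement and 7844.04.74 is covered: preferential rate Free applies instead.
Duty = $80,624.60 × 0% = $0.00.
Line 3 (1394.85.52, Galay, 2,728 kg, $15,385.92):
Base rate for 1394.85.52 is 33.5%.
Duty = $15,385.92 × 33.5% = $5,154.28.
Total = $0.00 + $0.00 + $5,154.28 = $5,154.28.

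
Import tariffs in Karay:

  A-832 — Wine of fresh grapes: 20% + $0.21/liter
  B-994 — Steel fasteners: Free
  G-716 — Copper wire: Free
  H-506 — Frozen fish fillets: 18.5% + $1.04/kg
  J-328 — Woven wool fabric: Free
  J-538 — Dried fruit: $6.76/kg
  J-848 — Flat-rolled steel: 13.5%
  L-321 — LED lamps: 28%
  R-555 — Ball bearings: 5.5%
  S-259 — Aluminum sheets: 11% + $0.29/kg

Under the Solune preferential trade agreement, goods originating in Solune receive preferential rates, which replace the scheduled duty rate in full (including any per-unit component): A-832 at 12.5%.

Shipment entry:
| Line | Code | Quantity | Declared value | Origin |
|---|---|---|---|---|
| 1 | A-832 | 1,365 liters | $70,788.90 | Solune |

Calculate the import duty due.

Line 1 (A-832, Solune, 1,365 liters, $70,788.90):
Base rate for A-832 is 20% + $0.21/liter.
Origin Solune qualifies under the Karay–Solune agreement and A-832 is covered: preferential rate 12.5% applies instead.
Duty = $70,788.90 × 12.5% = $8,848.61.

$8,848.61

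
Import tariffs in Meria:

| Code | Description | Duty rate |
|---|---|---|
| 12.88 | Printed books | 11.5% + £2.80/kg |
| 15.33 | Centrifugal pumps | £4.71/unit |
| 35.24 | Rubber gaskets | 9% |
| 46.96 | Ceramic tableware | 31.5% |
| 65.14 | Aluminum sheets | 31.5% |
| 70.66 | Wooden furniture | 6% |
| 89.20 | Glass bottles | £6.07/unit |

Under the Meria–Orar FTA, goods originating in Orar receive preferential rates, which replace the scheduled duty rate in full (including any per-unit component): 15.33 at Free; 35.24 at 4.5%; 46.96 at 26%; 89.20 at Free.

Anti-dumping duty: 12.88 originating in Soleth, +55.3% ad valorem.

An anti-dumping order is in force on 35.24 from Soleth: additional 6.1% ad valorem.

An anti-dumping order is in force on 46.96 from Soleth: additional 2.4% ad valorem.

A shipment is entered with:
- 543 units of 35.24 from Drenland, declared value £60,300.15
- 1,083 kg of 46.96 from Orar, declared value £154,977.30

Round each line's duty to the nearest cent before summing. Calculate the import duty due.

£45,721.11

Line 1 (35.24, Drenland, 543 units, £60,300.15):
Base rate for 35.24 is 9%.
35.24 has an FTA preferential rate, but origin Drenland is not Orar; base rate stands.
The additional-duty order on 35.24 targets Soleth, not Drenland; it does not apply.
Duty = £60,300.15 × 9% = £5,427.01.
Line 2 (46.96, Orar, 1,083 kg, £154,977.30):
Base rate for 46.96 is 31.5%.
Origin Orar qualifies under the Meria–Orar agreement and 46.96 is covered: preferential rate 26% applies instead.
The additional-duty order on 46.96 targets Soleth, not Orar; it does not apply.
Duty = £154,977.30 × 26% = £40,294.10.
Total = £5,427.01 + £40,294.10 = £45,721.11.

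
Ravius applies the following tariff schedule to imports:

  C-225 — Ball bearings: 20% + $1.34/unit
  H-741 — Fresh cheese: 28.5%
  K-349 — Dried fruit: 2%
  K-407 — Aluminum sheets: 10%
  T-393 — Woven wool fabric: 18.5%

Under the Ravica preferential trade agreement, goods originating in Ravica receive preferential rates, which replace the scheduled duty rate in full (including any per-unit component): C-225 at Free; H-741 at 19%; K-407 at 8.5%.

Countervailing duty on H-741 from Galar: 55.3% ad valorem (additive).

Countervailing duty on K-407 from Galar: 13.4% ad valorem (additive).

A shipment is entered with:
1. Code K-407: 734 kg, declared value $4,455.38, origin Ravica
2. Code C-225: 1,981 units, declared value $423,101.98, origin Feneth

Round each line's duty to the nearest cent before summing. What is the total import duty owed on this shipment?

$87,653.65

Line 1 (K-407, Ravica, 734 kg, $4,455.38):
Base rate for K-407 is 10%.
Origin Ravica qualifies under the Ravius–Ravica agreement and K-407 is covered: preferential rate 8.5% applies instead.
The additional-duty order on K-407 targets Galar, not Ravica; it does not apply.
Duty = $4,455.38 × 8.5% = $378.71.
Line 2 (C-225, Feneth, 1,981 units, $423,101.98):
Base rate for C-225 is 20% + $1.34/unit.
C-225 has an FTA preferential rate, but origin Feneth is not Ravica; base rate stands.
Duty = $423,101.98 × 20% + 1,981 × $1.34 = $87,274.94.
Total = $378.71 + $87,274.94 = $87,653.65.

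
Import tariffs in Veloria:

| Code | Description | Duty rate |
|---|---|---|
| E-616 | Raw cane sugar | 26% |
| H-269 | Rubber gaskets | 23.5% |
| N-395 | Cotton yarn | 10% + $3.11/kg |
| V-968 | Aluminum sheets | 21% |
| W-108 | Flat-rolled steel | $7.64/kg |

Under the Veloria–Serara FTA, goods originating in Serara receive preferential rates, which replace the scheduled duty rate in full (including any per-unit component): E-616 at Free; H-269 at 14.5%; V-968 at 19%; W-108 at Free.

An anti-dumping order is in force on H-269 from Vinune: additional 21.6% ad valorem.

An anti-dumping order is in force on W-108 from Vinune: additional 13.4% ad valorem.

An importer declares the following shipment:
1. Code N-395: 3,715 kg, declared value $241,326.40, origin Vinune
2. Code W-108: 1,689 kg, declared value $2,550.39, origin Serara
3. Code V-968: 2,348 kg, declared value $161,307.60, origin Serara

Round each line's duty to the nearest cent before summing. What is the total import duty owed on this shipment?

Line 1 (N-395, Vinune, 3,715 kg, $241,326.40):
Base rate for N-395 is 10% + $3.11/kg.
Duty = $241,326.40 × 10% + 3,715 × $3.11 = $35,686.29.
Line 2 (W-108, Serara, 1,689 kg, $2,550.39):
Base rate for W-108 is $7.64/kg.
Origin Serara qualifies under the Veloria–Serara agreement and W-108 is covered: preferential rate Free applies instead.
The additional-duty order on W-108 targets Vinune, not Serara; it does not apply.
Duty = $2,550.39 × 0% = $0.00.
Line 3 (V-968, Serara, 2,348 kg, $161,307.60):
Base rate for V-968 is 21%.
Origin Serara qualifies under the Veloria–Serara agreement and V-968 is covered: preferential rate 19% applies instead.
Duty = $161,307.60 × 19% = $30,648.44.
Total = $35,686.29 + $0.00 + $30,648.44 = $66,334.73.

$66,334.73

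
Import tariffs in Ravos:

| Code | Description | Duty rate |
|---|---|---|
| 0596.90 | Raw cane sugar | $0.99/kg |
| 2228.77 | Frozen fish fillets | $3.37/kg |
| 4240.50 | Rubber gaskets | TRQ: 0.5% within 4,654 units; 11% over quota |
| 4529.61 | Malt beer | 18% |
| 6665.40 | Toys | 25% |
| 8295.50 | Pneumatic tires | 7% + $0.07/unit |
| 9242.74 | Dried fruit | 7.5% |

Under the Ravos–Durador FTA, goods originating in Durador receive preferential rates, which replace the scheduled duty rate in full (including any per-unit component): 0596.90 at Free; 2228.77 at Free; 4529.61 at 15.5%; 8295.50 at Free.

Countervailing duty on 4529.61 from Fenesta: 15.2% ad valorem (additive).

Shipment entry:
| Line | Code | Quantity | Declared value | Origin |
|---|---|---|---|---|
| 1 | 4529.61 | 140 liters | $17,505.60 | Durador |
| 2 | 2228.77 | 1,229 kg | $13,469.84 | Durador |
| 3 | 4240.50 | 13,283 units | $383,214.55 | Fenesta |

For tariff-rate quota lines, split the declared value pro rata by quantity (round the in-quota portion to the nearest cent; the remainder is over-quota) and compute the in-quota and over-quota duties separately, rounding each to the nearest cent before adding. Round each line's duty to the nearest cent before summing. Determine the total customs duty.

Line 1 (4529.61, Durador, 140 liters, $17,505.60):
Base rate for 4529.61 is 18%.
Origin Durador qualifies under the Ravos–Durador agreement and 4529.61 is covered: preferential rate 15.5% applies instead.
The additional-duty order on 4529.61 targets Fenesta, not Durador; it does not apply.
Duty = $17,505.60 × 15.5% = $2,713.37.
Line 2 (2228.77, Durador, 1,229 kg, $13,469.84):
Base rate for 2228.77 is $3.37/kg.
Origin Durador qualifies under the Ravos–Durador agreement and 2228.77 is covered: preferential rate Free applies instead.
Duty = $13,469.84 × 0% = $0.00.
Line 3 (4240.50, Fenesta, 13,283 units, $383,214.55):
Code 4240.50 is under a tariff-rate quota (threshold 4,654 units). In-quota: 4,654 units at 0.5%; over-quota: 8,629 units at 11%.
Pro-rata value split: in-quota = $383,214.55 × 4,654/13,283 = $134,267.90; over-quota = $383,214.55 − $134,267.90 = $248,946.65.
In-quota duty = $134,267.90 × 0.5% = $671.34. Over-quota duty = $248,946.65 × 11% = $27,384.13.
Line duty = $671.34 + $27,384.13 = $28,055.47.
Total = $2,713.37 + $0.00 + $28,055.47 = $30,768.84.

$30,768.84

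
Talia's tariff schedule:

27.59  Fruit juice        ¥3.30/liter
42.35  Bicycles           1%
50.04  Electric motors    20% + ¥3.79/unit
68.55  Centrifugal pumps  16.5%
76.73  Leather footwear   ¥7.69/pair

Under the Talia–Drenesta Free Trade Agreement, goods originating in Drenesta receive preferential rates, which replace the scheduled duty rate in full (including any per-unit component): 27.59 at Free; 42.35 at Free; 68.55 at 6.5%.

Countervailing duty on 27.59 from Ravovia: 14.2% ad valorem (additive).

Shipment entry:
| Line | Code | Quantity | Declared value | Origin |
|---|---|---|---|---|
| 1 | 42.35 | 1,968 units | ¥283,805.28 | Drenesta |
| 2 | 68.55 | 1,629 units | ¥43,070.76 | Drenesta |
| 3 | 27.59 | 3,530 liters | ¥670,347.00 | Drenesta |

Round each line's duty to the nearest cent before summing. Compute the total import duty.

¥2,799.60

Line 1 (42.35, Drenesta, 1,968 units, ¥283,805.28):
Base rate for 42.35 is 1%.
Origin Drenesta qualifies under the Talia–Drenesta agreement and 42.35 is covered: preferential rate Free applies instead.
Duty = ¥283,805.28 × 0% = ¥0.00.
Line 2 (68.55, Drenesta, 1,629 units, ¥43,070.76):
Base rate for 68.55 is 16.5%.
Origin Drenesta qualifies under the Talia–Drenesta agreement and 68.55 is covered: preferential rate 6.5% applies instead.
Duty = ¥43,070.76 × 6.5% = ¥2,799.60.
Line 3 (27.59, Drenesta, 3,530 liters, ¥670,347.00):
Base rate for 27.59 is ¥3.30/liter.
Origin Drenesta qualifies under the Talia–Drenesta agreement and 27.59 is covered: preferential rate Free applies instead.
The additional-duty order on 27.59 targets Ravovia, not Drenesta; it does not apply.
Duty = ¥670,347.00 × 0% = ¥0.00.
Total = ¥0.00 + ¥2,799.60 + ¥0.00 = ¥2,799.60.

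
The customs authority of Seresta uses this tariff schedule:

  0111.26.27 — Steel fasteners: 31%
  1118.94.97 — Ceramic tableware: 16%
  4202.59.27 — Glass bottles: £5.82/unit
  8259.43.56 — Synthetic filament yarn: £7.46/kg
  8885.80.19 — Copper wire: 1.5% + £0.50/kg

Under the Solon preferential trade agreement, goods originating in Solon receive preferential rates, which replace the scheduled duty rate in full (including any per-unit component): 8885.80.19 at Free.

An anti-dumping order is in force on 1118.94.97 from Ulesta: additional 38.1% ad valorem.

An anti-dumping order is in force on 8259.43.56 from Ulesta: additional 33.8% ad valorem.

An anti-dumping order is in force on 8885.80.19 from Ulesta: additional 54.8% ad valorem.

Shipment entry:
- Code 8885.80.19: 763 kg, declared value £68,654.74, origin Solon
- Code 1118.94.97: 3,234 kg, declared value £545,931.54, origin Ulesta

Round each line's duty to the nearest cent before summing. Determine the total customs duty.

Line 1 (8885.80.19, Solon, 763 kg, £68,654.74):
Base rate for 8885.80.19 is 1.5% + £0.50/kg.
Origin Solon qualifies under the Seresta–Solon agreement and 8885.80.19 is covered: preferential rate Free applies instead.
The additional-duty order on 8885.80.19 targets Ulesta, not Solon; it does not apply.
Duty = £68,654.74 × 0% = £0.00.
Line 2 (1118.94.97, Ulesta, 3,234 kg, £545,931.54):
Base rate for 1118.94.97 is 16%.
Additional duty on 1118.94.97 from Ulesta: +38.1%. Applied ad valorem rate: 16% + 38.1% = 54.1%.
Duty = £545,931.54 × 54.1% = £295,348.96.
Total = £0.00 + £295,348.96 = £295,348.96.

£295,348.96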